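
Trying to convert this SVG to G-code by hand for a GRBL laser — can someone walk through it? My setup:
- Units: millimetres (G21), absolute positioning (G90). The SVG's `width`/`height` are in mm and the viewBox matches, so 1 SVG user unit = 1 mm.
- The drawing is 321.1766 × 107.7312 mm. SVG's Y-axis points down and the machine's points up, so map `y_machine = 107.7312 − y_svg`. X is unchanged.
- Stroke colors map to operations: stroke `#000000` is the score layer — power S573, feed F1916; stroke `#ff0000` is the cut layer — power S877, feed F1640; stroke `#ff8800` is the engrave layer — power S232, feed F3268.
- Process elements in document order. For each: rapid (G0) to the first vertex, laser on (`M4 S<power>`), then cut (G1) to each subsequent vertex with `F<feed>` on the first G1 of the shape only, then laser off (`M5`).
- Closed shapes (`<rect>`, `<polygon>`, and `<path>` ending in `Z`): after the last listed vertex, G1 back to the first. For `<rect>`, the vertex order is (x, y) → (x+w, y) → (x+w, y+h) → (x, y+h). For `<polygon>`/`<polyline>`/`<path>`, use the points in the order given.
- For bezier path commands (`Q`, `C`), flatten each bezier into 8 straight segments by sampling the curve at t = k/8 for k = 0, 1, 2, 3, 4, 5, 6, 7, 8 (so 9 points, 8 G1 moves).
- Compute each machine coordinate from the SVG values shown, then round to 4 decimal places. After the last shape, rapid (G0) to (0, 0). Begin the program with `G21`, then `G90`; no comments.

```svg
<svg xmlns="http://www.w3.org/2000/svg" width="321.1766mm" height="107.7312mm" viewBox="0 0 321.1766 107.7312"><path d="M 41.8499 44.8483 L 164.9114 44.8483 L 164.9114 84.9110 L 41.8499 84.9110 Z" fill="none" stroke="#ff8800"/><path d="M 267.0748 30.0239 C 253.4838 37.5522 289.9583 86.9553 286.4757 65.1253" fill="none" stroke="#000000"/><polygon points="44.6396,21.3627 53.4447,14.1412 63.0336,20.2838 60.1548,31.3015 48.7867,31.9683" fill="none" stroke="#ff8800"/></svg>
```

Since the viewBox matches the mm dimensions, user units are millimetres directly. The only transform is the Y-flip y_m = 107.7312 − y_svg.

Shape 1 is a rectangle drawn with `<path>`. Its stroke #ff8800 means engrave at S232, F3268. After flipping Y the toolpath is (41.8499,62.8829) → (164.9114,62.8829) → (164.9114,22.8202) → (41.8499,22.8202) → (41.8499,62.8829), returning to the start.

Shape 2 is a cubic bezier drawn with `<path>`. Its stroke #000000 means score at S573, F1916. After flipping Y the toolpath is (267.0748,77.7073) → (264.1492,73.1422) → (264.8622,65.9769) → (268.1590,57.5367) → (272.9846,49.1472) → (278.2840,42.1339) → (283.0023,37.8223) → (286.0845,37.5378) → (286.4757,42.6059).

Shape 3 is a regular polygon drawn with `<polygon>`. Its stroke #ff8800 means engrave at S232, F3268. After flipping Y the toolpath is (44.6396,86.3685) → (53.4447,93.5900) → (63.0336,87.4474) → (60.1548,76.4297) → (48.7867,75.7629) → (44.6396,86.3685), returning to the start.

G21
G90
G0 X41.8499 Y62.8829
M4 S232
G1 X164.9114 Y62.8829 F3268
G1 X164.9114 Y22.8202
G1 X41.8499 Y22.8202
G1 X41.8499 Y62.8829
M5
G0 X267.0748 Y77.7073
M4 S573
G1 X264.1492 Y73.1422 F1916
G1 X264.8622 Y65.9769
G1 X268.1590 Y57.5367
G1 X272.9846 Y49.1472
G1 X278.2840 Y42.1339
G1 X283.0023 Y37.8223
G1 X286.0845 Y37.5378
G1 X286.4757 Y42.6059
M5
G0 X44.6396 Y86.3685
M4 S232
G1 X53.4447 Y93.5900 F3268
G1 X63.0336 Y87.4474
G1 X60.1548 Y76.4297
G1 X48.7867 Y75.7629
G1 X44.6396 Y86.3685
M5
G0 X0.0000 Y0.0000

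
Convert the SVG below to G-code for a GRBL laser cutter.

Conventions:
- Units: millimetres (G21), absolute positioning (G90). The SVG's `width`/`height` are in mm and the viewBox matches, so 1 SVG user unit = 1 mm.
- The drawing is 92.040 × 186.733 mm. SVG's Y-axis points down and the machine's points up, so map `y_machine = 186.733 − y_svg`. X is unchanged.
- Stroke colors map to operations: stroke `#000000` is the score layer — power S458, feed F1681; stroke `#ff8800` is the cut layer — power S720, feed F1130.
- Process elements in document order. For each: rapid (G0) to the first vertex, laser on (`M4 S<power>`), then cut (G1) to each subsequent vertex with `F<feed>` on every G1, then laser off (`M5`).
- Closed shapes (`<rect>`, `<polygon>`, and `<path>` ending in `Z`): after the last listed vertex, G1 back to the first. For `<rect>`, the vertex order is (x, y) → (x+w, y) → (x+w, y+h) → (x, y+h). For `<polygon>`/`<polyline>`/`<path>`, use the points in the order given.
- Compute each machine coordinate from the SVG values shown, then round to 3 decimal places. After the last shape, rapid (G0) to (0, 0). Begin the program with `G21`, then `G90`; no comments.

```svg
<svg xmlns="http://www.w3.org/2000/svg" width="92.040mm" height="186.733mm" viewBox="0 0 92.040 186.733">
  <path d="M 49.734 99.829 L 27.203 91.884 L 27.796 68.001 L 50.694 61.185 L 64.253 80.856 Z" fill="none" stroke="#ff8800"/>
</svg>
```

G21
G90
G0 X49.734 Y86.904
M4 S720
G1 X27.203 Y94.849 F1130
G1 X27.796 Y118.732 F1130
G1 X50.694 Y125.548 F1130
G1 X64.253 Y105.877 F1130
G1 X49.734 Y86.904 F1130
M5
G0 X0.000 Y0.000

viewBox `0 0 92.040 186.733` with mm width/height → 1 unit = 1 mm. Flip: y_m = 186.733 − y_svg.

**Shape 1** — `<path>` regular polygon, stroke `#ff8800` → cut (S720, F1130). Machine vertices: (49.734,86.904) → (27.203,94.849) → (27.796,118.732) → (50.694,125.548) → (64.253,105.877) → (49.734,86.904). Closed: final G1 returns to the first vertex.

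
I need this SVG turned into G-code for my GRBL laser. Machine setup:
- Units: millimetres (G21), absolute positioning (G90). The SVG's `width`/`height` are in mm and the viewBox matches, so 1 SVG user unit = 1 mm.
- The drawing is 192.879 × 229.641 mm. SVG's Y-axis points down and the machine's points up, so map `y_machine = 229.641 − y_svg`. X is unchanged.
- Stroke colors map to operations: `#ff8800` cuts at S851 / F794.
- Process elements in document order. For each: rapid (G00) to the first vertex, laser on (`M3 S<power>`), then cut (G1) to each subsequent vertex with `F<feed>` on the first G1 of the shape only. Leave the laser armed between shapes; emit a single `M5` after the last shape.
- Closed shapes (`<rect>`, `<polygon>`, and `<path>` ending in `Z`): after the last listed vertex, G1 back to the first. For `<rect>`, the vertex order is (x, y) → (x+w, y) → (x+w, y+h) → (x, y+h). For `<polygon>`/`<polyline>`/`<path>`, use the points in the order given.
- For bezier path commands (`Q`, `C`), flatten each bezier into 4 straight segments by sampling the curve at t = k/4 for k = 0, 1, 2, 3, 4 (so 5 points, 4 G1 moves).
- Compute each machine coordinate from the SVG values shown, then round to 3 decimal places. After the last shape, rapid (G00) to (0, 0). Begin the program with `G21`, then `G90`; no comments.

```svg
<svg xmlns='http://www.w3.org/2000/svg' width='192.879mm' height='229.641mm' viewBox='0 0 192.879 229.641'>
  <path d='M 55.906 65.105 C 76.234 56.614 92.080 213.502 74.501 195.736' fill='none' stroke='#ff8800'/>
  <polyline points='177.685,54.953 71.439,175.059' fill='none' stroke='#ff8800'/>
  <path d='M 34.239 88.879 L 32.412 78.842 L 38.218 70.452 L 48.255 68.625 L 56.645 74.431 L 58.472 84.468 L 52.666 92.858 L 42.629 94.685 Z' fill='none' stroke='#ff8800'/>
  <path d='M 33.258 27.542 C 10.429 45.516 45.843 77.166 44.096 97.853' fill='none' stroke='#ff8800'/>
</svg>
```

Since the viewBox matches the mm dimensions, user units are millimetres directly. The only transform is the Y-flip y_m = 229.641 − y_svg.

Shape 1 is a cubic bezier drawn with `<path>`. Its stroke #ff8800 means cut at S851, F794. After flipping Y the toolpath is (55.906,164.536) → (69.859,145.209) → (79.419,95.742) → (81.870,48.015) → (74.501,33.905).

Shape 2 is a line segment drawn with `<polyline>`. Its stroke #ff8800 means cut at S851, F794. After flipping Y the toolpath is (177.685,174.688) → (71.439,54.582).

Shape 3 is a regular polygon drawn with `<path>`. Its stroke #ff8800 means cut at S851, F794. After flipping Y the toolpath is (34.239,140.762) → (32.412,150.799) → (38.218,159.189) → (48.255,161.016) → (56.645,155.210) → (58.472,145.173) → (52.666,136.783) → (42.629,134.956) → (34.239,140.762), returning to the start.

Shape 4 is a cubic bezier drawn with `<path>`. Its stroke #ff8800 means cut at S851, F794. After flipping Y the toolpath is (33.258,202.099) → (25.566,186.439) → (30.771,167.961) → (39.929,148.974) → (44.096,131.788).

G21
G90
G00 X55.906 Y164.536
M3 S851
G1 X69.859 Y145.209 F794
G1 X79.419 Y95.742
G1 X81.870 Y48.015
G1 X74.501 Y33.905
G00 X177.685 Y174.688
M3 S851
G1 X71.439 Y54.582 F794
G00 X34.239 Y140.762
M3 S851
G1 X32.412 Y150.799 F794
G1 X38.218 Y159.189
G1 X48.255 Y161.016
G1 X56.645 Y155.210
G1 X58.472 Y145.173
G1 X52.666 Y136.783
G1 X42.629 Y134.956
G1 X34.239 Y140.762
G00 X33.258 Y202.099
M3 S851
G1 X25.566 Y186.439 F794
G1 X30.771 Y167.961
G1 X39.929 Y148.974
G1 X44.096 Y131.788
M5
G00 X0.000 Y0.000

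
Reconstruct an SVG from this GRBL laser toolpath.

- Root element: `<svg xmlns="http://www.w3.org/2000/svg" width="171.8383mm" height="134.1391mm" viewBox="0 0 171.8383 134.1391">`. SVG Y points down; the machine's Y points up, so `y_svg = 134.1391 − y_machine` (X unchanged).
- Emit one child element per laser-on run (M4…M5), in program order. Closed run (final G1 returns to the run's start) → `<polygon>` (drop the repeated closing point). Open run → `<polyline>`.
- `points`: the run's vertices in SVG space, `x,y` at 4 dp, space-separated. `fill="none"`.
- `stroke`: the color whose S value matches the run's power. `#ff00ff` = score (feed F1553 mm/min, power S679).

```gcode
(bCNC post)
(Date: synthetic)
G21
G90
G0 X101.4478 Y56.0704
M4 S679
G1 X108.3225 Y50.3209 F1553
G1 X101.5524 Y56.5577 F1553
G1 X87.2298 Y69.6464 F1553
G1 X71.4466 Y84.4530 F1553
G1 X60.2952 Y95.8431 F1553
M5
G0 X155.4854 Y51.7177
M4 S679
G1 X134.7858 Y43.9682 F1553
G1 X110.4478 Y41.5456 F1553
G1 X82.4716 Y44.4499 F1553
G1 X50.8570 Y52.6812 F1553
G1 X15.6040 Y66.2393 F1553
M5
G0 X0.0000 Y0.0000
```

Machine Y-up, SVG Y-down with viewBox height 134.1391, so y_svg = 134.1391 − y_machine; X carries over. Every run uses S679, so all elements get stroke `#ff00ff` (score).

Run 1: The run is open, so emit a `<polyline>` with points (Y-flipped): 101.4478,78.0687 108.3225,83.8182 101.5524,77.5814 87.2298,64.4927 71.4466,49.6861 60.2952,38.2960.

Run 2: The run is open, so emit a `<polyline>` with points (Y-flipped): 155.4854,82.4214 134.7858,90.1709 110.4478,92.5935 82.4716,89.6892 50.8570,81.4579 15.6040,67.8998.

<svg xmlns="http://www.w3.org/2000/svg" width="171.8383mm" height="134.1391mm" viewBox="0 0 171.8383 134.1391">
  <polyline points="101.4478,78.0687 108.3225,83.8182 101.5524,77.5814 87.2298,64.4927 71.4466,49.6861 60.2952,38.2960" fill="none" stroke="#ff00ff"/>
  <polyline points="155.4854,82.4214 134.7858,90.1709 110.4478,92.5935 82.4716,89.6892 50.8570,81.4579 15.6040,67.8998" fill="none" stroke="#ff00ff"/>
</svg>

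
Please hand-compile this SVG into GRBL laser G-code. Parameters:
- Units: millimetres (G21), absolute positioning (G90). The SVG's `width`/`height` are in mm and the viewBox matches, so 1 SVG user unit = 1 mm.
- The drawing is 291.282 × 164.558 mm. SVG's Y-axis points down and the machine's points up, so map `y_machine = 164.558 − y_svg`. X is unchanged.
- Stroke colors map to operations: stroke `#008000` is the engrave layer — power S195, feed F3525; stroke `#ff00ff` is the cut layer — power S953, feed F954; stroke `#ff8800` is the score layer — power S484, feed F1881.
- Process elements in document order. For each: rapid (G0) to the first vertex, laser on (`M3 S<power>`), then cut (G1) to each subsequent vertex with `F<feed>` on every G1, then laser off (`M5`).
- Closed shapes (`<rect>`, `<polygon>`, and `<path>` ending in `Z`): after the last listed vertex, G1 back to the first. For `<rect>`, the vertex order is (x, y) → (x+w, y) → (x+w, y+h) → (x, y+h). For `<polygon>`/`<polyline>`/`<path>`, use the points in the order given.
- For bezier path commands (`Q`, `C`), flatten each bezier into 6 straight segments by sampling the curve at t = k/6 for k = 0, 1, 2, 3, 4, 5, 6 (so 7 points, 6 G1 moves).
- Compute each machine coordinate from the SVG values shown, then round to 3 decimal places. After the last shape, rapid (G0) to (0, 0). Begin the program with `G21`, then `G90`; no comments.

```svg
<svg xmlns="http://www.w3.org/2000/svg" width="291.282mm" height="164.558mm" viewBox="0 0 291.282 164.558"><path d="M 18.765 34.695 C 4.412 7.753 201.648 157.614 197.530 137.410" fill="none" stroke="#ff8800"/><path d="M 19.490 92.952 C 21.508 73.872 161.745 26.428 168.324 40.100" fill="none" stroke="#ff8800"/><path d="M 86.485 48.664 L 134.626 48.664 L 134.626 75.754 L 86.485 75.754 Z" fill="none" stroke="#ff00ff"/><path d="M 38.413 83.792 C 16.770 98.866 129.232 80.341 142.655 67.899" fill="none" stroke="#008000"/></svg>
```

G21
G90
G0 X18.765 Y129.863
M3 S484
G1 X27.309 Y130.206 F1881
G1 X59.647 Y110.718 F1881
G1 X104.309 Y81.032 F1881
G1 X149.824 Y50.785 F1881
G1 X184.721 Y29.612 F1881
G1 X197.530 Y27.148 F1881
M5
G0 X19.490 Y71.606
M3 S484
G1 X30.759 Y83.095 F1881
G1 X57.511 Y96.827 F1881
G1 X92.197 Y110.314 F1881
G1 X127.262 Y121.072 F1881
G1 X155.155 Y126.615 F1881
G1 X168.324 Y124.458 F1881
M5
G0 X86.485 Y115.894
M3 S953
G1 X134.626 Y115.894 F954
G1 X134.626 Y88.804 F954
G1 X86.485 Y88.804 F954
G1 X86.485 Y115.894 F954
M5
G0 X38.413 Y80.766
M3 S195
G1 X37.688 Y75.845 F3525
G1 X52.837 Y75.422 F3525
G1 X77.384 Y78.394 F3525
G1 X104.854 Y83.659 F3525
G1 X128.770 Y90.115 F3525
G1 X142.655 Y96.659 F3525
M5
G0 X0.000 Y0.000

1 u = 1 mm; y_m = 164.558 − y.

[1] `<path>` cubic bezier, #ff8800→score S484 F1881: (18.765,129.863) → (27.309,130.206) → (59.647,110.718) → (104.309,81.032) → (149.824,50.785) → (184.721,29.612) → (197.530,27.148)

[2] `<path>` cubic bezier, #ff8800→score S484 F1881: (19.490,71.606) → (30.759,83.095) → (57.511,96.827) → (92.197,110.314) → (127.262,121.072) → (155.155,126.615) → (168.324,124.458)

[3] `<path>` rectangle, #ff00ff→cut S953 F954: (86.485,115.894) → (134.626,115.894) → (134.626,88.804) → (86.485,88.804) → (86.485,115.894) (closed)

[4] `<path>` cubic bezier, #008000→engrave S195 F3525: (38.413,80.766) → (37.688,75.845) → (52.837,75.422) → (77.384,78.394) → (104.854,83.659) → (128.770,90.115) → (142.655,96.659)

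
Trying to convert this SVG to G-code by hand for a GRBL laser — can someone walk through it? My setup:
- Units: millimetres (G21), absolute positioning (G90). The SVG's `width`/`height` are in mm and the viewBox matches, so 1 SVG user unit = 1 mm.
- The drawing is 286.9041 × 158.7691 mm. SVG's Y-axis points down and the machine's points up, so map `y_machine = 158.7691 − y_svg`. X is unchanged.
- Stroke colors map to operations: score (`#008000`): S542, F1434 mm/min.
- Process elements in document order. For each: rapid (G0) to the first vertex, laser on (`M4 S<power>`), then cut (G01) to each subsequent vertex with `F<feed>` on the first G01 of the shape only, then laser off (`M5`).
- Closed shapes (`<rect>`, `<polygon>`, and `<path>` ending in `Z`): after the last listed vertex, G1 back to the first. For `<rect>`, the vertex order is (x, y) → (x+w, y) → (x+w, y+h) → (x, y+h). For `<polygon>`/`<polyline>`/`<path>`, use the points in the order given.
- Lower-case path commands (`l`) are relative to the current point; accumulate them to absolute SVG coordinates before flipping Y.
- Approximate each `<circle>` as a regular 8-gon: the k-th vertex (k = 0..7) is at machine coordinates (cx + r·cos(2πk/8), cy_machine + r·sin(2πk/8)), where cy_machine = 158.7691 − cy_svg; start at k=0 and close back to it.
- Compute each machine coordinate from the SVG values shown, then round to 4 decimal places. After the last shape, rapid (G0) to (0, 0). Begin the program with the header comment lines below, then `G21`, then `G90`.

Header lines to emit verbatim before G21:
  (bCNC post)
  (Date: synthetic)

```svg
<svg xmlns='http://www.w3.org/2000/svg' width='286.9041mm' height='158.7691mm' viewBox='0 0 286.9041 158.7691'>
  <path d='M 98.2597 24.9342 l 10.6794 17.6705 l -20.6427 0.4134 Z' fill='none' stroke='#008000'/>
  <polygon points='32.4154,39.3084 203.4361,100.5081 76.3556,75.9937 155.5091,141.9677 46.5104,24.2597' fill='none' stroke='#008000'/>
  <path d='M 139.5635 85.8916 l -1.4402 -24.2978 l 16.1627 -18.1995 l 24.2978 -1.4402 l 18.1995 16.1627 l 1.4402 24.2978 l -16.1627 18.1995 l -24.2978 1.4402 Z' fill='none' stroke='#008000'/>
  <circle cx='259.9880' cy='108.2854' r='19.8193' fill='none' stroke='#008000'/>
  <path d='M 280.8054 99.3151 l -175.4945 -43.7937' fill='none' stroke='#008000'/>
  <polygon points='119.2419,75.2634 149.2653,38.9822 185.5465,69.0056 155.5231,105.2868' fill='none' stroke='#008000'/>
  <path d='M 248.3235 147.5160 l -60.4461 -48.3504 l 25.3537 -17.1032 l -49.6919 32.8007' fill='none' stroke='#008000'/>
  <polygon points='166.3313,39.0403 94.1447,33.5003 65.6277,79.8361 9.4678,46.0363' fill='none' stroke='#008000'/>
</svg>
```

viewBox `0 0 286.9041 158.7691` with mm width/height → 1 unit = 1 mm. Flip: y_m = 158.7691 − y_svg.

**Shape 1** — `<path>` regular polygon, stroke `#008000` → score (S542, F1434). Machine vertices: (98.2597,133.8349) → (108.9391,116.1644) → (88.2964,115.7510) → (98.2597,133.8349). Closed: final G1 returns to the first vertex.

**Shape 2** — `<polygon>` closed polygon, stroke `#008000` → score (S542, F1434). Machine vertices: (32.4154,119.4607) → (203.4361,58.2610) → (76.3556,82.7754) → (155.5091,16.8014) → (46.5104,134.5094) → (32.4154,119.4607). Closed: final G1 returns to the first vertex.

**Shape 3** — `<path>` regular polygon, stroke `#008000` → score (S542, F1434). Machine vertices: (139.5635,72.8775) → (138.1233,97.1753) → (154.2860,115.3748) → (178.5838,116.8150) → (196.7833,100.6523) → (198.2235,76.3545) → (182.0608,58.1550) → (157.7630,56.7148) → (139.5635,72.8775). Closed: final G1 returns to the first vertex.

**Shape 4** — `<circle>` circle, stroke `#008000` → score (S542, F1434). Machine vertices: (279.8073,50.4837) → (274.0024,64.4981) → (259.9880,70.3030) → (245.9736,64.4981) → (240.1687,50.4837) → (245.9736,36.4693) → (259.9880,30.6644) → (274.0024,36.4693) → (279.8073,50.4837). Closed: final G1 returns to the first vertex.

**Shape 5** — `<path>` line segment, stroke `#008000` → score (S542, F1434). Machine vertices: (280.8054,59.4540) → (105.3109,103.2477). Open path.

**Shape 6** — `<polygon>` regular polygon, stroke `#008000` → score (S542, F1434). Machine vertices: (119.2419,83.5057) → (149.2653,119.7869) → (185.5465,89.7635) → (155.5231,53.4823) → (119.2419,83.5057). Closed: final G1 returns to the first vertex.

**Shape 7** — `<path>` open polyline, stroke `#008000` → score (S542, F1434). Machine vertices: (248.3235,11.2531) → (187.8774,59.6035) → (213.2311,76.7067) → (163.5392,43.9060). Open path.

**Shape 8** — `<polygon>` closed polygon, stroke `#008000` → score (S542, F1434). Machine vertices: (166.3313,119.7288) → (94.1447,125.2688) → (65.6277,78.9330) → (9.4678,112.7328) → (166.3313,119.7288). Closed: final G1 returns to the first vertex.

(bCNC post)
(Date: synthetic)
G21
G90
G0 X98.2597 Y133.8349
M4 S542
G01 X108.9391 Y116.1644 F1434
G01 X88.2964 Y115.7510
G01 X98.2597 Y133.8349
M5
G0 X32.4154 Y119.4607
M4 S542
G01 X203.4361 Y58.2610 F1434
G01 X76.3556 Y82.7754
G01 X155.5091 Y16.8014
G01 X46.5104 Y134.5094
G01 X32.4154 Y119.4607
M5
G0 X139.5635 Y72.8775
M4 S542
G01 X138.1233 Y97.1753 F1434
G01 X154.2860 Y115.3748
G01 X178.5838 Y116.8150
G01 X196.7833 Y100.6523
G01 X198.2235 Y76.3545
G01 X182.0608 Y58.1550
G01 X157.7630 Y56.7148
G01 X139.5635 Y72.8775
M5
G0 X279.8073 Y50.4837
M4 S542
G01 X274.0024 Y64.4981 F1434
G01 X259.9880 Y70.3030
G01 X245.9736 Y64.4981
G01 X240.1687 Y50.4837
G01 X245.9736 Y36.4693
G01 X259.9880 Y30.6644
G01 X274.0024 Y36.4693
G01 X279.8073 Y50.4837
M5
G0 X280.8054 Y59.4540
M4 S542
G01 X105.3109 Y103.2477 F1434
M5
G0 X119.2419 Y83.5057
M4 S542
G01 X149.2653 Y119.7869 F1434
G01 X185.5465 Y89.7635
G01 X155.5231 Y53.4823
G01 X119.2419 Y83.5057
M5
G0 X248.3235 Y11.2531
M4 S542
G01 X187.8774 Y59.6035 F1434
G01 X213.2311 Y76.7067
G01 X163.5392 Y43.9060
M5
G0 X166.3313 Y119.7288
M4 S542
G01 X94.1447 Y125.2688 F1434
G01 X65.6277 Y78.9330
G01 X9.4678 Y112.7328
G01 X166.3313 Y119.7288
M5
G0 X0.0000 Y0.0000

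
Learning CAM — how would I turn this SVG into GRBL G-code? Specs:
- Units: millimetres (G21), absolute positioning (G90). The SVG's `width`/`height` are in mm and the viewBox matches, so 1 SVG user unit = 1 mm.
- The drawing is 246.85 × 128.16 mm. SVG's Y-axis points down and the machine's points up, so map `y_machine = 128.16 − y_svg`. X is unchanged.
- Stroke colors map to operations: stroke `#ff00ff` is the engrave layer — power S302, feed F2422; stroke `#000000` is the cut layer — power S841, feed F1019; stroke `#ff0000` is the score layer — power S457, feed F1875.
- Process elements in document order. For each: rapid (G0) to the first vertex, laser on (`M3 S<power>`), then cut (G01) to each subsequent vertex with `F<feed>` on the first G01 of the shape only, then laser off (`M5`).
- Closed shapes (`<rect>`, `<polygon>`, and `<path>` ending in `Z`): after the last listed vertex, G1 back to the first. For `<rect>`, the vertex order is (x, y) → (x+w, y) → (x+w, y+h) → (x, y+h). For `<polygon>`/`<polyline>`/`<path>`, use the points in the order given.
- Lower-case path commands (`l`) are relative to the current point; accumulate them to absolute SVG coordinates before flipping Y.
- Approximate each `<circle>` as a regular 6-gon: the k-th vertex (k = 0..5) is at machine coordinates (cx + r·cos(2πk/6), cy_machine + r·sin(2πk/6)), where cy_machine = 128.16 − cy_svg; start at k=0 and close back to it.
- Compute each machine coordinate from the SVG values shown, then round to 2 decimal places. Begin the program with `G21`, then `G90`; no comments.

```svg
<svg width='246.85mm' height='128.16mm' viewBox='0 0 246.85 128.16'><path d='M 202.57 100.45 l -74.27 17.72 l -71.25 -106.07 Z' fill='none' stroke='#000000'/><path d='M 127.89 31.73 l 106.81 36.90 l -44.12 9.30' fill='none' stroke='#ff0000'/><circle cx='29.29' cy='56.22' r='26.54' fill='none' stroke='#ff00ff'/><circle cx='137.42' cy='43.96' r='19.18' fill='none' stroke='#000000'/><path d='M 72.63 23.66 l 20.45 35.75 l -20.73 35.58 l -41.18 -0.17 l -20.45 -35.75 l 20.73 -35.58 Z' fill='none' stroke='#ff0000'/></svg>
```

1 u = 1 mm; y_m = 128.16 − y.

[1] `<path>` closed polygon, #000000→cut S841 F1019: (202.57,27.71) → (128.30,9.99) → (57.05,116.06) → (202.57,27.71) (closed)

[2] `<path>` open polyline, #ff0000→score S457 F1875: (127.89,96.43) → (234.70,59.53) → (190.58,50.23)

[3] `<circle>` circle, #ff00ff→engrave S302 F2422: (55.83,71.94) → (42.56,94.92) → (16.02,94.92) → (2.75,71.94) → (16.02,48.96) → (42.56,48.96) → (55.83,71.94) (closed)

[4] `<circle>` circle, #000000→cut S841 F1019: (156.60,84.20) → (147.01,100.81) → (127.83,100.81) → (118.24,84.20) → (127.83,67.59) → (147.01,67.59) → (156.60,84.20) (closed)

[5] `<path>` regular polygon, #ff0000→score S457 F1875: (72.63,104.50) → (93.08,68.75) → (72.35,33.17) → (31.17,33.34) → (10.72,69.09) → (31.45,104.67) → (72.63,104.50) (closed)

G21
G90
G0 X202.57 Y27.71
M3 S841
G01 X128.30 Y9.99 F1019
G01 X57.05 Y116.06
G01 X202.57 Y27.71
M5
G0 X127.89 Y96.43
M3 S457
G01 X234.70 Y59.53 F1875
G01 X190.58 Y50.23
M5
G0 X55.83 Y71.94
M3 S302
G01 X42.56 Y94.92 F2422
G01 X16.02 Y94.92
G01 X2.75 Y71.94
G01 X16.02 Y48.96
G01 X42.56 Y48.96
G01 X55.83 Y71.94
M5
G0 X156.60 Y84.20
M3 S841
G01 X147.01 Y100.81 F1019
G01 X127.83 Y100.81
G01 X118.24 Y84.20
G01 X127.83 Y67.59
G01 X147.01 Y67.59
G01 X156.60 Y84.20
M5
G0 X72.63 Y104.50
M3 S457
G01 X93.08 Y68.75 F1875
G01 X72.35 Y33.17
G01 X31.17 Y33.34
G01 X10.72 Y69.09
G01 X31.45 Y104.67
G01 X72.63 Y104.50
M5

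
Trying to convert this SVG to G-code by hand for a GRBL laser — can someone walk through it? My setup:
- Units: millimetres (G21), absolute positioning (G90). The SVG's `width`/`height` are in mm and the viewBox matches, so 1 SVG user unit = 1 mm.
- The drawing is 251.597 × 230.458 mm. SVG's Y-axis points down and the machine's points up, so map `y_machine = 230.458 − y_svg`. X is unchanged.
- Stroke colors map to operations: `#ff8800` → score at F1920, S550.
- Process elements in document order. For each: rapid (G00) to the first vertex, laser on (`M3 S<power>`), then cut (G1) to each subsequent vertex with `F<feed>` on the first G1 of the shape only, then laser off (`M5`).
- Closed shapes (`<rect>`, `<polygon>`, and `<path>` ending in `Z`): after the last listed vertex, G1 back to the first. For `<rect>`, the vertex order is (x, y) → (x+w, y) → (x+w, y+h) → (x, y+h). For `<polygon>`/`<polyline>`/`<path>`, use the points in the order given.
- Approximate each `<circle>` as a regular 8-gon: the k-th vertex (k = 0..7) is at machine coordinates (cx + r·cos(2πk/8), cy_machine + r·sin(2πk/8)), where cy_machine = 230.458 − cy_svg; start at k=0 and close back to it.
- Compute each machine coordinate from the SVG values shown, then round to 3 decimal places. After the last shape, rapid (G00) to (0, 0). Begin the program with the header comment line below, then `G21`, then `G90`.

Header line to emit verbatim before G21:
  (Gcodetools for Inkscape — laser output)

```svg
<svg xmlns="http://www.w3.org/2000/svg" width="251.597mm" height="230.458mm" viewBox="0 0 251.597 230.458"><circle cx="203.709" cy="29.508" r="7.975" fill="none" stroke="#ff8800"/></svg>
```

(Gcodetools for Inkscape — laser output)
G21
G90
G00 X211.684 Y200.950
M3 S550
G1 X209.348 Y206.589 F1920
G1 X203.709 Y208.925
G1 X198.070 Y206.589
G1 X195.734 Y200.950
G1 X198.070 Y195.311
G1 X203.709 Y192.975
G1 X209.348 Y195.311
G1 X211.684 Y200.950
M5
G00 X0.000 Y0.000

Since the viewBox matches the mm dimensions, user units are millimetres directly. The only transform is the Y-flip y_m = 230.458 − y_svg.

Shape 1 is a circle drawn with `<circle>`. Its stroke #ff8800 means score at S550, F1920. After flipping Y the toolpath is (211.684,200.950) → (209.348,206.589) → (203.709,208.925) → (198.070,206.589) → (195.734,200.950) → (198.070,195.311) → (203.709,192.975) → (209.348,195.311) → (211.684,200.950), returning to the start.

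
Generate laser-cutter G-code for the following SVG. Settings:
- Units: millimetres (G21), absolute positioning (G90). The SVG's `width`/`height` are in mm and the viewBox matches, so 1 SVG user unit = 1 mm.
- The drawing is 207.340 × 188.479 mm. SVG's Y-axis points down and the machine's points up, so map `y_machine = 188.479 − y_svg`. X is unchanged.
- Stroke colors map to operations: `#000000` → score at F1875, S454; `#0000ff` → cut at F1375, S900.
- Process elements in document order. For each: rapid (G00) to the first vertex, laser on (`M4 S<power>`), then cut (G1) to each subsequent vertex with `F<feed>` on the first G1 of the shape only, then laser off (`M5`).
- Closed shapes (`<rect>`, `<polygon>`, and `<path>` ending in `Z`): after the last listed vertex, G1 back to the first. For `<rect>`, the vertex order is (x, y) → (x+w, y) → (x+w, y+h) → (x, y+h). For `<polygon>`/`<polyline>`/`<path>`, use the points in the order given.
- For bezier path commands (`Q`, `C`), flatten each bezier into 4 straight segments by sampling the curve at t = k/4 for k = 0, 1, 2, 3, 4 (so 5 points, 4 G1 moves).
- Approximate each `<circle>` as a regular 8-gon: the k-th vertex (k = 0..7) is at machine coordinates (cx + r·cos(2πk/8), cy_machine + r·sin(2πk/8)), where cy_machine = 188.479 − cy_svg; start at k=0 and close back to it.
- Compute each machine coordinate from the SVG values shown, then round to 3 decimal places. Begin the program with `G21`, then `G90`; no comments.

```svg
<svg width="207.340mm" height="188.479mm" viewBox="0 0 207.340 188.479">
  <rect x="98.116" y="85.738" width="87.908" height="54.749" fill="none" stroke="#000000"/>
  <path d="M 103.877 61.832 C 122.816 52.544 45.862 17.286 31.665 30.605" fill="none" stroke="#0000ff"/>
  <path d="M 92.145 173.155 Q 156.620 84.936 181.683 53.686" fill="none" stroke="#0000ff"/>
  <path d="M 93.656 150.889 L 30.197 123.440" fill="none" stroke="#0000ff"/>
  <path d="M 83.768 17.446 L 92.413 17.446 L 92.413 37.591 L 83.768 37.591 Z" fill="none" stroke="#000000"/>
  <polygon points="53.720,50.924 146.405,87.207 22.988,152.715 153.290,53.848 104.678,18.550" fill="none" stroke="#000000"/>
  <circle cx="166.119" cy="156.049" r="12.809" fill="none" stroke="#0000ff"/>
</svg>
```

viewBox `0 0 207.340 188.479` with mm width/height → 1 unit = 1 mm. Flip: y_m = 188.479 − y_svg.

**Shape 1** — `<rect>` rectangle, stroke `#000000` → score (S454, F1875). Machine vertices: (98.116,102.741) → (186.024,102.741) → (186.024,47.992) → (98.116,47.992) → (98.116,102.741). Closed: final G1 returns to the first vertex.

**Shape 2** — `<path>` cubic bezier, stroke `#0000ff` → cut (S900, F1375). Control points (SVG): P0=(103.877,61.832), P1=(122.816,52.544), P2=(45.862,17.286), P3=(31.665,30.605); sampled at t=k/4. Machine vertices: (103.877,126.647) → (102.580,137.318) → (80.197,150.738) → (51.601,159.920) → (31.665,157.874). Open path.

**Shape 3** — `<path>` quadratic bezier, stroke `#0000ff` → cut (S900, F1375). Control points (SVG): P0=(92.145,173.155), P1=(156.620,84.936), P2=(181.683,53.686); sampled at t=k/4. Machine vertices: (92.145,15.324) → (121.919,55.873) → (146.767,89.301) → (166.688,115.607) → (181.683,134.793). Open path.

**Shape 4** — `<path>` line segment, stroke `#0000ff` → cut (S900, F1375). Machine vertices: (93.656,37.590) → (30.197,65.039). Open path.

**Shape 5** — `<path>` rectangle, stroke `#000000` → score (S454, F1875). Machine vertices: (83.768,171.033) → (92.413,171.033) → (92.413,150.888) → (83.768,150.888) → (83.768,171.033). Closed: final G1 returns to the first vertex.

**Shape 6** — `<polygon>` closed polygon, stroke `#000000` → score (S454, F1875). Machine vertices: (53.720,137.555) → (146.405,101.272) → (22.988,35.764) → (153.290,134.631) → (104.678,169.929) → (53.720,137.555). Closed: final G1 returns to the first vertex.

**Shape 7** — `<circle>` circle, stroke `#0000ff` → cut (S900, F1375). Machine vertices: (178.928,32.430) → (175.176,41.487) → (166.119,45.239) → (157.062,41.487) → (153.310,32.430) → (157.062,23.373) → (166.119,19.621) → (175.176,23.373) → (178.928,32.430). Closed: final G1 returns to the first vertex.

G21
G90
G00 X98.116 Y102.741
M4 S454
G1 X186.024 Y102.741 F1875
G1 X186.024 Y47.992
G1 X98.116 Y47.992
G1 X98.116 Y102.741
M5
G00 X103.877 Y126.647
M4 S900
G1 X102.580 Y137.318 F1375
G1 X80.197 Y150.738
G1 X51.601 Y159.920
G1 X31.665 Y157.874
M5
G00 X92.145 Y15.324
M4 S900
G1 X121.919 Y55.873 F1375
G1 X146.767 Y89.301
G1 X166.688 Y115.607
G1 X181.683 Y134.793
M5
G00 X93.656 Y37.590
M4 S900
G1 X30.197 Y65.039 F1375
M5
G00 X83.768 Y171.033
M4 S454
G1 X92.413 Y171.033 F1875
G1 X92.413 Y150.888
G1 X83.768 Y150.888
G1 X83.768 Y171.033
M5
G00 X53.720 Y137.555
M4 S454
G1 X146.405 Y101.272 F1875
G1 X22.988 Y35.764
G1 X153.290 Y134.631
G1 X104.678 Y169.929
G1 X53.720 Y137.555
M5
G00 X178.928 Y32.430
M4 S900
G1 X175.176 Y41.487 F1375
G1 X166.119 Y45.239
G1 X157.062 Y41.487
G1 X153.310 Y32.430
G1 X157.062 Y23.373
G1 X166.119 Y19.621
G1 X175.176 Y23.373
G1 X178.928 Y32.430
M5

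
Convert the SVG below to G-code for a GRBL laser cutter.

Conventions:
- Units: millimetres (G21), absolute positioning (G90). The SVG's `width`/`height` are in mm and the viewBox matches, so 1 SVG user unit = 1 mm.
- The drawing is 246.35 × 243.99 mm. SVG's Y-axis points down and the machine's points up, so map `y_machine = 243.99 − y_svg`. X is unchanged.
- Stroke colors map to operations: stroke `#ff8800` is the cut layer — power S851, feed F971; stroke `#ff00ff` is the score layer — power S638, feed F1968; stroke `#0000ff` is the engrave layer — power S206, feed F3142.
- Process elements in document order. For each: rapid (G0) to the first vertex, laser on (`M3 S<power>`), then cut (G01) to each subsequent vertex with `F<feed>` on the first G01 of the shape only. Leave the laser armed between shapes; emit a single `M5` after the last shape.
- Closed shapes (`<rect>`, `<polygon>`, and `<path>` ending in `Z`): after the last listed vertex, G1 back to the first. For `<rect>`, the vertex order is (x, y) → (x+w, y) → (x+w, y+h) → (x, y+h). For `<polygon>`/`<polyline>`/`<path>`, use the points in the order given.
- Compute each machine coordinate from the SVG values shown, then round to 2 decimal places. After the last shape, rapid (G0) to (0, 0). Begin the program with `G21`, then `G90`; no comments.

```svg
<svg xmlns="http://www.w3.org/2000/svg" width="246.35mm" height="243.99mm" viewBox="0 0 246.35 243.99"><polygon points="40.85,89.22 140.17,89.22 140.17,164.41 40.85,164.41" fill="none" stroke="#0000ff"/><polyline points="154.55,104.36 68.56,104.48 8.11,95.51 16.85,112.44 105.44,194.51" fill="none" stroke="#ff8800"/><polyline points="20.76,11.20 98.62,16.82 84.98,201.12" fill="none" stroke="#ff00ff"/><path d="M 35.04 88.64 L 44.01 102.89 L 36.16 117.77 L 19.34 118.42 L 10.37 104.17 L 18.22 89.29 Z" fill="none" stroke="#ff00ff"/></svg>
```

G21
G90
G0 X40.85 Y154.77
M3 S206
G01 X140.17 Y154.77 F3142
G01 X140.17 Y79.58
G01 X40.85 Y79.58
G01 X40.85 Y154.77
G0 X154.55 Y139.63
M3 S851
G01 X68.56 Y139.51 F971
G01 X8.11 Y148.48
G01 X16.85 Y131.55
G01 X105.44 Y49.48
G0 X20.76 Y232.79
M3 S638
G01 X98.62 Y227.17 F1968
G01 X84.98 Y42.87
G0 X35.04 Y155.35
M3 S638
G01 X44.01 Y141.10 F1968
G01 X36.16 Y126.22
G01 X19.34 Y125.57
G01 X10.37 Y139.82
G01 X18.22 Y154.70
G01 X35.04 Y155.35
M5
G0 X0.00 Y0.00

1 u = 1 mm; y_m = 243.99 − y.

[1] `<polygon>` rectangle, #0000ff→engrave S206 F3142: (40.85,154.77) → (140.17,154.77) → (140.17,79.58) → (40.85,79.58) → (40.85,154.77) (closed)

[2] `<polyline>` open polyline, #ff8800→cut S851 F971: (154.55,139.63) → (68.56,139.51) → (8.11,148.48) → (16.85,131.55) → (105.44,49.48)

[3] `<polyline>` open polyline, #ff00ff→score S638 F1968: (20.76,232.79) → (98.62,227.17) → (84.98,42.87)

[4] `<path>` regular polygon, #ff00ff→score S638 F1968: (35.04,155.35) → (44.01,141.10) → (36.16,126.22) → (19.34,125.57) → (10.37,139.82) → (18.22,154.70) → (35.04,155.35) (closed)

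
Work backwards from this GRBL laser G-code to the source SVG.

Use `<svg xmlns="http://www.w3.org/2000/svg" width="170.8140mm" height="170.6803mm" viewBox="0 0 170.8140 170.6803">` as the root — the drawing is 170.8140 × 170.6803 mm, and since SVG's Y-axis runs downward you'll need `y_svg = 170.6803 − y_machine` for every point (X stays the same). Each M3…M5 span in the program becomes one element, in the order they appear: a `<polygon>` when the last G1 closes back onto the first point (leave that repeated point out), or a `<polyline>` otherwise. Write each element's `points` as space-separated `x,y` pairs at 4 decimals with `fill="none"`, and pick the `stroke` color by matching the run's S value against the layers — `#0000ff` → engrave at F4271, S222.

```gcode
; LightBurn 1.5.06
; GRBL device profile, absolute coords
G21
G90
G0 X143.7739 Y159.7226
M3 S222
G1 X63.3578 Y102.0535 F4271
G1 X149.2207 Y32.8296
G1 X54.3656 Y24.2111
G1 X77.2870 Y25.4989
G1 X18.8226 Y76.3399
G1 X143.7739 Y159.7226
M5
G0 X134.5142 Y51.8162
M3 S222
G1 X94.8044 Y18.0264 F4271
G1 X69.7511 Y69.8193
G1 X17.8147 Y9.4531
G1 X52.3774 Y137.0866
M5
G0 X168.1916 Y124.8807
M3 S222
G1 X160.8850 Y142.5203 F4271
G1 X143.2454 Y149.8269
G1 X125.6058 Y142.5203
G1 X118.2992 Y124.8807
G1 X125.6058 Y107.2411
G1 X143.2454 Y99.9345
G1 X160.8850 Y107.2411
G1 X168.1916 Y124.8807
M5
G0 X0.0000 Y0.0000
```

Machine Y-up, SVG Y-down with viewBox height 170.6803, so y_svg = 170.6803 − y_machine; X carries over. Every run uses S222, so all elements get stroke `#0000ff` (engrave).

Run 1: The run returns to its start, so emit a `<polygon>` with points (Y-flipped): 143.7739,10.9577 63.3578,68.6268 149.2207,137.8507 54.3656,146.4692 77.2870,145.1814 18.8226,94.3404.

Run 2: The run is open, so emit a `<polyline>` with points (Y-flipped): 134.5142,118.8641 94.8044,152.6539 69.7511,100.8610 17.8147,161.2272 52.3774,33.5937.

Run 3: The run returns to its start, so emit a `<polygon>` with points (Y-flipped): 168.1916,45.7996 160.8850,28.1600 143.2454,20.8534 125.6058,28.1600 118.2992,45.7996 125.6058,63.4392 143.2454,70.7458 160.8850,63.4392.

<svg xmlns="http://www.w3.org/2000/svg" width="170.8140mm" height="170.6803mm" viewBox="0 0 170.8140 170.6803">
  <polygon points="143.7739,10.9577 63.3578,68.6268 149.2207,137.8507 54.3656,146.4692 77.2870,145.1814 18.8226,94.3404" fill="none" stroke="#0000ff"/>
  <polyline points="134.5142,118.8641 94.8044,152.6539 69.7511,100.8610 17.8147,161.2272 52.3774,33.5937" fill="none" stroke="#0000ff"/>
  <polygon points="168.1916,45.7996 160.8850,28.1600 143.2454,20.8534 125.6058,28.1600 118.2992,45.7996 125.6058,63.4392 143.2454,70.7458 160.8850,63.4392" fill="none" stroke="#0000ff"/>
</svg>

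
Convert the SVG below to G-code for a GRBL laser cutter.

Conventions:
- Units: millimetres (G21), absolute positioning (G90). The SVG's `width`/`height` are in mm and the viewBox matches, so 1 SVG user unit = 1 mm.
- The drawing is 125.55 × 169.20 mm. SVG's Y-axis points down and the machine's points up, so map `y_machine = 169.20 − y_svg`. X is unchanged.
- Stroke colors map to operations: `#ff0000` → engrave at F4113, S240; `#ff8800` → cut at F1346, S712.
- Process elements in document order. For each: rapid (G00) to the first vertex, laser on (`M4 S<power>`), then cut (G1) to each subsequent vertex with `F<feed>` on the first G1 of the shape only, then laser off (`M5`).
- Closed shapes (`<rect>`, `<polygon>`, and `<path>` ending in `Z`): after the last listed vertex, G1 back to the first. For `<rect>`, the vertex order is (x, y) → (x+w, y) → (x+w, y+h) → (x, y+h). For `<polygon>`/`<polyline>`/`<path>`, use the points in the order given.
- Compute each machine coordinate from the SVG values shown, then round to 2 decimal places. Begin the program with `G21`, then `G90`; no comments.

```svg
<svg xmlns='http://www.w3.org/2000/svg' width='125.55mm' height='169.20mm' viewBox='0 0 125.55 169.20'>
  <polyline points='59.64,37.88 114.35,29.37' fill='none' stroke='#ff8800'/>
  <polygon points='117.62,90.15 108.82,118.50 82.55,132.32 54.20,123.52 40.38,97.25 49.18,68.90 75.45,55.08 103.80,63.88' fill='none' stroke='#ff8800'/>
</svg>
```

Since the viewBox matches the mm dimensions, user units are millimetres directly. The only transform is the Y-flip y_m = 169.20 − y_svg.

Shape 1 is a line segment drawn with `<polyline>`. Its stroke #ff8800 means cut at S712, F1346. After flipping Y the toolpath is (59.64,131.32) → (114.35,139.83).

Shape 2 is a regular polygon drawn with `<polygon>`. Its stroke #ff8800 means cut at S712, F1346. After flipping Y the toolpath is (117.62,79.05) → (108.82,50.70) → (82.55,36.88) → (54.20,45.68) → (40.38,71.95) → (49.18,100.30) → (75.45,114.12) → (103.80,105.32) → (117.62,79.05), returning to the start.

G21
G90
G00 X59.64 Y131.32
M4 S712
G1 X114.35 Y139.83 F1346
M5
G00 X117.62 Y79.05
M4 S712
G1 X108.82 Y50.70 F1346
G1 X82.55 Y36.88
G1 X54.20 Y45.68
G1 X40.38 Y71.95
G1 X49.18 Y100.30
G1 X75.45 Y114.12
G1 X103.80 Y105.32
G1 X117.62 Y79.05
M5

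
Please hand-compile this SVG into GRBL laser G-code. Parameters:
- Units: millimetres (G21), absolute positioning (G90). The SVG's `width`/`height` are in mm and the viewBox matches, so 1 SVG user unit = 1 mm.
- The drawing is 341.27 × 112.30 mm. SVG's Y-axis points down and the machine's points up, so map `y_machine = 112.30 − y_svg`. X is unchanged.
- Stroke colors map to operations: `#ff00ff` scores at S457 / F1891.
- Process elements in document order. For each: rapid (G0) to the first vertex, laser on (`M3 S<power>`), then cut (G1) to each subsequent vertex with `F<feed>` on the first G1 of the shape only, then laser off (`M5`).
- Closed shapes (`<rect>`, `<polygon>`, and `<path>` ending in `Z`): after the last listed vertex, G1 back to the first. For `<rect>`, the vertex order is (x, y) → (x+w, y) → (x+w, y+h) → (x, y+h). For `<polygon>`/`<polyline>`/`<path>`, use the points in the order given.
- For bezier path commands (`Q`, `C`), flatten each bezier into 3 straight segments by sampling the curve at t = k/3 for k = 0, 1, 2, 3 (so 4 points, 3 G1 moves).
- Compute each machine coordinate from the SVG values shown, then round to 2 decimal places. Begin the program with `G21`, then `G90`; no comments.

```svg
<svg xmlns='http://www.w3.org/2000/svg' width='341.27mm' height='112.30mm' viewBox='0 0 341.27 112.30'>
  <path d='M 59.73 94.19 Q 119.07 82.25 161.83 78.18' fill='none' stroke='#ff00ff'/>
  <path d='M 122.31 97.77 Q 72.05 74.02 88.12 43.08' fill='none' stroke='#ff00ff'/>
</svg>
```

1 u = 1 mm; y_m = 112.30 − y.

[1] `<path>` quadratic bezier, #ff00ff→score S457 F1891: (59.73,18.11) → (97.45,25.20) → (131.48,30.53) → (161.83,34.12)

[2] `<path>` quadratic bezier, #ff00ff→score S457 F1891: (122.31,14.53) → (96.17,31.16) → (84.78,49.39) → (88.12,69.22)

G21
G90
G0 X59.73 Y18.11
M3 S457
G1 X97.45 Y25.20 F1891
G1 X131.48 Y30.53
G1 X161.83 Y34.12
M5
G0 X122.31 Y14.53
M3 S457
G1 X96.17 Y31.16 F1891
G1 X84.78 Y49.39
G1 X88.12 Y69.22
M5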